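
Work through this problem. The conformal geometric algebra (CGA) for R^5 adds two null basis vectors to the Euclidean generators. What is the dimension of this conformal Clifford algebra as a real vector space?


The conformal model of R^5 uses Cl(6,1): the 5 Euclidean generators plus two extra orthogonal generators e+ (e+^2 = +1) and e- (e-^2 = -1), from which the null vectors e0, einf are built.
Number of generators m = 5 + 2 = 7.
dim Cl(p,q) = 2^m = 2^7 = 128


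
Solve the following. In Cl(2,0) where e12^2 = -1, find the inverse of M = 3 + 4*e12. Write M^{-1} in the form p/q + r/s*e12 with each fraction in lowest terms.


M = 3 + 4*e12, where e12^2 = -1.
Since M commutes with its reverse ~M = a - b*e12, M * ~M = a^2 - b^2*e12^2 = a^2 + b^2.
So M^{-1} = ~M / (a^2 + b^2) = (a - b*e12)/(a^2 + b^2).
a^2 + b^2 = 9 + 16 = 25
Scalar part = 3/25 = 3/25
Bivector coeff = -4/25 = -4/25
M^{-1} = 3/25 - 4/25*e12


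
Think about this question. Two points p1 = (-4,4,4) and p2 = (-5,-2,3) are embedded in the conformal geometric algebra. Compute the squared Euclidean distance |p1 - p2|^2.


p1 - p2 = (1, 6, 1)
|p1 - p2|^2 = 1^2 + 6^2 + 1^2
= 1 + 36 + 1
= 38


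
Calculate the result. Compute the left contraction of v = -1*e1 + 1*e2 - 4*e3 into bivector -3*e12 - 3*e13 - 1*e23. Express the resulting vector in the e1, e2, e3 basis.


Left contraction v _| B = <vB>_1 (grade-1 part of the geometric product vB).
Using e1_|e12 = e2, e2_|e12 = -e1, e1_|e13 = e3, e3_|e13 = -e1, e2_|e23 = e3, e3_|e23 = -e2:
e1 coeff: -v2*b12 - v3*b13 = -(1)*(-3) - (-4)*(-3) = -9
e2 coeff: v1*b12 - v3*b23 = (-1)*(-3) - (-4)*(-1) = -1
e3 coeff: v1*b13 + v2*b23 = (-1)*(-3) + (1)*(-1) = 2
v _| B = -9*e1 - 1*e2 + 2*e3


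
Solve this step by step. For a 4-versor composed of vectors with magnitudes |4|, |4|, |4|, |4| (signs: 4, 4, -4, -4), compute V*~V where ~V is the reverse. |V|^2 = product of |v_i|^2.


Each vector v_i has |v_i|^2 = s_i^2
Squared scales: 4^2 = 16, 4^2 = 16, (-4)^2 = 16, (-4)^2 = 16
|V|^2 = 16 * 16 * 16 * 16
= 65536


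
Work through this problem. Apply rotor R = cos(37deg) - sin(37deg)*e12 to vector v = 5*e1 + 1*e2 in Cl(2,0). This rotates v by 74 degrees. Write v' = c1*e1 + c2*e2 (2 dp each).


Rotor R = cos(37deg) - sin(37deg)*e12
Rotation angle theta = 2 * 37 = 74 degrees
v' = R*v*~R rotates v by theta.
cos(74deg) = 0.2756, sin(74deg) = 0.9613
v'_1 = 5*cos(74deg) - 1*sin(74deg)
= 5*0.2756 - 1*0.9613
= 0.42
v'_2 = 5*sin(74deg) + 1*cos(74deg)
= 5*0.9613 + 1*0.2756
= 5.08
v' = 0.42*e1 + 5.08*e2


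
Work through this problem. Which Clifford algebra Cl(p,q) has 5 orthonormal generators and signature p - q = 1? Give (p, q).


We need p + q = 5 and p - q = 1.
Adding: 2p = 5 + 1 = 6, so p = 3.
Then q = 5 - 3 = 2.
(p, q) = (3, 2)


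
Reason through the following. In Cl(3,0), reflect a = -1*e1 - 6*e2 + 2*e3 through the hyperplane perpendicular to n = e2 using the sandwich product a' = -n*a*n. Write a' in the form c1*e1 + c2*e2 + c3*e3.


Reflection formula: a' = -n*a*n, with n = e2 (unit vector, n^2 = 1).
For reflection through hyperplane perp to e2:
The component along e2 flips sign, others stay.
a = (-1, -6, 2)
a' = (-1, 6, 2)
a' = -1*e1 + 6*e2 + 2*e3


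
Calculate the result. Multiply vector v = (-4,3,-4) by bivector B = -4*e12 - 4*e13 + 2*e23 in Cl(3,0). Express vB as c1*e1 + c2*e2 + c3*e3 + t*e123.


vB has grade-1 (vector) and grade-3 (trivector) parts: vB = (v _| B) + (v ^ B).
Vector part <vB>_1:
  e1: -v2*b12 - v3*b13 = -(3)*(-4) - (-4)*(-4) = -4
  e2: v1*b12 - v3*b23 = (-4)*(-4) - (-4)*(2) = 24
  e3: v1*b13 + v2*b23 = (-4)*(-4) + (3)*(2) = 22
Trivector part <vB>_3:
  e123: v1*b23 - v2*b13 + v3*b12 = (-4)*(2) - (3)*(-4) + (-4)*(-4) = 20
vB = -4*e1 + 24*e2 + 22*e3 + 20*e123


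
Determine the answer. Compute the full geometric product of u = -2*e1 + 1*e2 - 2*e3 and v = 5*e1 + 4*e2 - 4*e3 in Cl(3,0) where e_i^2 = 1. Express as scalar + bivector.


In Cl(3,0): e_i^2 = 1, e_ie_j = -e_je_i for i != j.
Scalar part = u . v = (-2)*5 + 1*4 + (-2)*(-4)
= -10 + 4 + 8 = 2
e12 coeff = (-2)*4 - 1*5 = -8 - 5 = -13
e13 coeff = (-2)*(-4) - (-2)*5 = 8 - (-10) = 18
e23 coeff = 1*(-4) - (-2)*4 = -4 - (-8) = 4
uv = 2 - 13*e12 + 18*e13 + 4*e23


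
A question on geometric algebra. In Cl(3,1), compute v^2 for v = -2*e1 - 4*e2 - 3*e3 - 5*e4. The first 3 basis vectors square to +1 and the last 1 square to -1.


v^2 = sum of c_i^2 * e_i^2
Positive signature terms (e_i^2 = +1): (-2)^2 + (-4)^2 + (-3)^2 = 29
Negative signature terms (e_j^2 = -1): (-5)^2 = 25
v^2 = 29 - 25 = 4


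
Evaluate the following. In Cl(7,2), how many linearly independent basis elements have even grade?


Even subalgebra dimension = 2^(n-1)
n = 7 + 2 = 9
2^(9 - 1) = 2^8 = 256
Verification: sum of C(9,k) for even k = 1 + 36 + 126 + 84 + 9 = 256
Result = 256


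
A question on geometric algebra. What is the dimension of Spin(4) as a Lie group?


Spin(n) double-covers SO(n); both have Lie algebra so(n) of dimension n(n-1)/2.
n = 4
n(n-1) = 4 * 3 = 12
dim Spin(4) = 12/2 = 6


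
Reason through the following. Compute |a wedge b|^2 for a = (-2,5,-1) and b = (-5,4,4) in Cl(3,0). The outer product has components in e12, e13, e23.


a wedge b = (a1*b2 - a2*b1)*e12 + (a1*b3 - a3*b1)*e13 + (a2*b3 - a3*b2)*e23
e12 coeff: (-2)*4 - 5*(-5) = -8 - (-25) = 17
e13 coeff: (-2)*4 - (-1)*(-5) = -8 - 5 = -13
e23 coeff: 5*4 - (-1)*4 = 20 - (-4) = 24
|a wedge b|^2 = 17^2 + (-13)^2 + 24^2
= 289 + 169 + 576
= 1034


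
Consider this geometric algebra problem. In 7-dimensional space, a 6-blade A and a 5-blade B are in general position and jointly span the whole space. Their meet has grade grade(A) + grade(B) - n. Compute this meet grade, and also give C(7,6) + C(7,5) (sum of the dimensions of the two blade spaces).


Meet grade = grade(A) + grade(B) - n
= 6 + 5 - 7 = 4
C(7,6) = 7
C(7,5) = 21
dim_A + dim_B = 7 + 21 = 28


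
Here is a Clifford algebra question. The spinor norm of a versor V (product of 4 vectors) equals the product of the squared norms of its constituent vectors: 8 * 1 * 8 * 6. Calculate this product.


Spinor norm N(V) = |v1|^2 * |v2|^2 * ... * |v4|^2
= 8 * 1 * 8 * 6
Running product: 8, 8, 64, 384
N(V) = 384


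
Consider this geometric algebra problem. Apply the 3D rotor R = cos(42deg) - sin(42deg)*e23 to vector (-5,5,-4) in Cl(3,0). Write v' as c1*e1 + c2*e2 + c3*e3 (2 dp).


Rotor R = cos(42deg) - sin(42deg)*e23
Rotation angle theta = 2 * 42 = 84 degrees in the e23 plane (e2 -> e3).
The component perpendicular to the plane (e1) is invariant: v'_1 = v1 = -5.00
cos(84deg) = 0.1045, sin(84deg) = 0.9945
v'_2 = v2*cos(theta) - v3*sin(theta) = 5*0.1045 - (-4)*0.9945 = 4.50
v'_3 = v2*sin(theta) + v3*cos(theta) = 5*0.9945 + (-4)*0.1045 = 4.55
v' = -5.00*e1 + 4.50*e2 + 4.55*e3


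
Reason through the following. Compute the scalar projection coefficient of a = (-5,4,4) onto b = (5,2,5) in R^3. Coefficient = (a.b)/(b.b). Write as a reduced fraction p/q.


Projection coefficient = (a . b) / (b . b)
a . b = (-5)*5 + 4*2 + 4*5
= -25 + 8 + 20 = 3
b . b = 5^2 + 2^2 + 5^2
= 25 + 4 + 25 = 54
Coefficient = 3/54
In lowest terms: 1/18


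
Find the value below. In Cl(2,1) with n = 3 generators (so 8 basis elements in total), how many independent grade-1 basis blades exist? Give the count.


Number of grade-k basis blades in Cl(p,q) with n = p + q is C(n, k).
n = 2 + 1 = 3
C(3, 1) = 3! / (1! * 2!)
= 6 / (1 * 2)
= 3


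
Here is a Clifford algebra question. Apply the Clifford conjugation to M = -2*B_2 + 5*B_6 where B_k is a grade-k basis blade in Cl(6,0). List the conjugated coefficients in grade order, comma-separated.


Clifford conjugate sign for grade k: (-1)^(k(k+1)/2)
Grade 2: (-1)^(2*3/2) = (-1)^3 = -1, coeff -2 -> 2
Grade 6: (-1)^(6*7/2) = (-1)^21 = -1, coeff 5 -> -5
Conjugated coefficients: 2, -5


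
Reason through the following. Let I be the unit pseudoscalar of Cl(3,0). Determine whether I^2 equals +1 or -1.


The pseudoscalar I = e1...e_n (product of all n generators) of Cl(p,q) satisfies I^2 = (-1)^(q + n(n-1)/2).
p = 3, q = 0, n = p + q = 3
n(n-1)/2 = 3 * 2 / 2 = 3
Exponent = q + n(n-1)/2 = 0 + 3 = 3
I^2 = (-1)^3 = -1


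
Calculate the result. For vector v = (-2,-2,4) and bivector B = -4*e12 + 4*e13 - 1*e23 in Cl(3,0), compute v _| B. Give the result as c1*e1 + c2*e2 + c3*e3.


Left contraction v _| B = <vB>_1 (grade-1 part of the geometric product vB).
Using e1_|e12 = e2, e2_|e12 = -e1, e1_|e13 = e3, e3_|e13 = -e1, e2_|e23 = e3, e3_|e23 = -e2:
e1 coeff: -v2*b12 - v3*b13 = -(-2)*(-4) - (4)*(4) = -24
e2 coeff: v1*b12 - v3*b23 = (-2)*(-4) - (4)*(-1) = 12
e3 coeff: v1*b13 + v2*b23 = (-2)*(4) + (-2)*(-1) = -6
v _| B = -24*e1 + 12*e2 - 6*e3


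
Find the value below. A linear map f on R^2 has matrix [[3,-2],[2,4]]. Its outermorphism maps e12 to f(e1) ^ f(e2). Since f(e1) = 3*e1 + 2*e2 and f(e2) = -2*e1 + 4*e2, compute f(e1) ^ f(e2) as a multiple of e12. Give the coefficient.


The outermorphism of a linear map f sends e1^e2 to f(e1)^f(e2).
f(e1) = 3*e1 + 2*e2
f(e2) = -2*e1 + 4*e2
f(e1) ^ f(e2) = (3*e1 + 2*e2) ^ (-2*e1 + 4*e2)
= 3*4*e12 + 2*(-2)*e21
= (12 - (-4))*e12
= 16*e12
Coefficient = 16


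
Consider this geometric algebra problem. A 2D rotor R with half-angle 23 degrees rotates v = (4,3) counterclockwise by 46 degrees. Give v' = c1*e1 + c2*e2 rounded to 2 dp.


Rotor R = cos(23deg) - sin(23deg)*e12
Rotation angle theta = 2 * 23 = 46 degrees
v' = R*v*~R rotates v by theta.
cos(46deg) = 0.6947, sin(46deg) = 0.7193
v'_1 = 4*cos(46deg) - 3*sin(46deg)
= 4*0.6947 - 3*0.7193
= 0.62
v'_2 = 4*sin(46deg) + 3*cos(46deg)
= 4*0.7193 + 3*0.6947
= 4.96
v' = 0.62*e1 + 4.96*e2


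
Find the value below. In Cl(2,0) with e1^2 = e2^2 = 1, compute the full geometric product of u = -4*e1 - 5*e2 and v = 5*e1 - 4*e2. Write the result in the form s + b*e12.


Expand: (-4*e1 - 5*e2)(5*e1 - 4*e2)
= (-4)*5*e1e1 + (-4)*(-4)*e1e2 + (-5)*5*e2e1 + (-5)*(-4)*e2e2
Using e1^2 = e2^2 = 1, e2e1 = -e1e2:
Scalar part s = (-4)*5 + (-5)*(-4) = -20 + 20 = 0
Bivector part b = (-4)*(-4) - (-5)*5 = 16 - (-25) = 41
uv = 0 + 41*e12


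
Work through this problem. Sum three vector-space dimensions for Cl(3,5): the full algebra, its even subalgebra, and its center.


n = 3 + 5 = 8
Total dim = 2^8 = 256
Even subalgebra dim = 2^7 = 128
n is even, so center dim = 1
Sum = 256 + 128 + 1 = 385


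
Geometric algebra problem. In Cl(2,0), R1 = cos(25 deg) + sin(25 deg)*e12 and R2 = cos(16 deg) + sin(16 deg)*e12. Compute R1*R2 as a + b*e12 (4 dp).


Same-plane rotors commute and their half-angles add:
R1*R2 = cos(a1 + a2) + sin(a1 + a2)*e12.
a1 + a2 = 25 + 16 = 41 deg
cos(41 deg) = 0.7547
sin(41 deg) = 0.6561
R1*R2 = 0.7547 + 0.6561*e12


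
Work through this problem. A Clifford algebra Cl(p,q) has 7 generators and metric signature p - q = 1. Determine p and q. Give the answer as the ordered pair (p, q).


We need p + q = 7 and p - q = 1.
Adding: 2p = 7 + 1 = 8, so p = 4.
Then q = 7 - 4 = 3.
(p, q) = (4, 3)


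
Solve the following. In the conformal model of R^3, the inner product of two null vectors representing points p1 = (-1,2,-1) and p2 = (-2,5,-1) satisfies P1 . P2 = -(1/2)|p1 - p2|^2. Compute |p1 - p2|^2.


p1 - p2 = (1, -3, 0)
|p1 - p2|^2 = 1^2 + (-3)^2 + 0^2
= 1 + 9 + 0
= 10


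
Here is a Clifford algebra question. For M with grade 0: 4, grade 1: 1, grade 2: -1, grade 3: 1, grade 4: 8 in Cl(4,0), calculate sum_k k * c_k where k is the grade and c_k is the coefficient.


Grade-weighted sum = sum of grade_k * coefficient_k
0*4 = 0
1*1 = 1
2*(-1) = -2
3*1 = 3
4*8 = 32
Total = 0 + 1 + (-2) + 3 + 32 = 34


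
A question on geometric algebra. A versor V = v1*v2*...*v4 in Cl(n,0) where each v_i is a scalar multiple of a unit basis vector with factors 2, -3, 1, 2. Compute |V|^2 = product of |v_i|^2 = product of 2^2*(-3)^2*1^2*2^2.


Each vector v_i has |v_i|^2 = s_i^2
Squared scales: 2^2 = 4, (-3)^2 = 9, 1^2 = 1, 2^2 = 4
|V|^2 = 4 * 9 * 1 * 4
= 144


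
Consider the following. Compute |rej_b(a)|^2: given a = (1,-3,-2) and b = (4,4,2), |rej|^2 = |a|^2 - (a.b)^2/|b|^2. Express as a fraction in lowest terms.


|a|^2 = 1^2 + (-3)^2 + (-2)^2 = 14
|b|^2 = 4^2 + 4^2 + 2^2 = 36
a . b = 1*4 + (-3)*4 + (-2)*2 = -12
(a.b)^2 = (-12)^2 = 144
|rej|^2 = 14 - 144/36
= (504 - 144)/36
= 360/36
In lowest terms: 10/1


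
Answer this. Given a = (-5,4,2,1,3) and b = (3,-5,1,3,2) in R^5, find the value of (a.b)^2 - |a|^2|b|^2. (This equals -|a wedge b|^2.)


a . b = (-5)*3 + 4*(-5) + 2*1 + 1*3 + 3*2
= -15 + (-20) + 2 + 3 + 6 = -24
|a|^2 = (-5)^2 + 4^2 + 2^2 + 1^2 + 3^2 = 55
|b|^2 = 3^2 + (-5)^2 + 1^2 + 3^2 + 2^2 = 48
(a.b)^2 = (-24)^2 = 576
|a|^2 * |b|^2 = 55 * 48 = 2640
Result = 576 - 2640 = -2064


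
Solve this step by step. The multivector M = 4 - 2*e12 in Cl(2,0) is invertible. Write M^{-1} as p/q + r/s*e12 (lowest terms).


M = 4 - 2*e12, where e12^2 = -1.
Since M commutes with its reverse ~M = a - b*e12, M * ~M = a^2 - b^2*e12^2 = a^2 + b^2.
So M^{-1} = ~M / (a^2 + b^2) = (a - b*e12)/(a^2 + b^2).
a^2 + b^2 = 16 + 4 = 20
Scalar part = 4/20 = 1/5
Bivector coeff = 2/20 = 1/10
M^{-1} = 1/5 + 1/10*e12


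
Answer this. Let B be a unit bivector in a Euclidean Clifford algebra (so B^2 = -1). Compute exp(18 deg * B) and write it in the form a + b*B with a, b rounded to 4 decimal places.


For a unit bivector B with B^2 = -1, the exponential series gives
e^(theta*B) = cos(theta) + sin(theta)*B (the GA analogue of Euler's formula).
theta = 18 degrees = 0.314159 rad
cos(18 deg) = 0.9511
sin(18 deg) = 0.3090
exp(theta*B) = 0.9511 + 0.3090*B


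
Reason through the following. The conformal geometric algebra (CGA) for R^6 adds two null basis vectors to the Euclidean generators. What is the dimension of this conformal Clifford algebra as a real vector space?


The conformal model of R^6 uses Cl(7,1): the 6 Euclidean generators plus two extra orthogonal generators e+ (e+^2 = +1) and e- (e-^2 = -1), from which the null vectors e0, einf are built.
Number of generators m = 6 + 2 = 8.
dim Cl(p,q) = 2^m = 2^8 = 256


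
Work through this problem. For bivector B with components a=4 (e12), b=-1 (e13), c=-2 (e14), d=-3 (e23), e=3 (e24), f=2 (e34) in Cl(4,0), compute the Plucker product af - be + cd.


Plucker relation: af - be + cd
a*f = 4*2 = 8
b*e = (-1)*3 = -3
c*d = (-2)*(-3) = 6
af - be + cd = 8 - (-3) + 6
= 17


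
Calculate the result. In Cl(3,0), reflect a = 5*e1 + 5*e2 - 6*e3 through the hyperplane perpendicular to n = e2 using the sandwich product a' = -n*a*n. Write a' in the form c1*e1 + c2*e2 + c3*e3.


Reflection formula: a' = -n*a*n, with n = e2 (unit vector, n^2 = 1).
For reflection through hyperplane perp to e2:
The component along e2 flips sign, others stay.
a = (5, 5, -6)
a' = (5, -5, -6)
a' = 5*e1 - 5*e2 - 6*e3


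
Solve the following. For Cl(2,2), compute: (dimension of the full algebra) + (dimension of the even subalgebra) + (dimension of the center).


n = 2 + 2 = 4
Total dim = 2^4 = 16
Even subalgebra dim = 2^3 = 8
n is even, so center dim = 1
Sum = 16 + 8 + 1 = 25


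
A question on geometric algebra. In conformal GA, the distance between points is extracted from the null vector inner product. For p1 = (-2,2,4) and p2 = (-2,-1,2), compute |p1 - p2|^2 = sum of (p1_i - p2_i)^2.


p1 - p2 = (0, 3, 2)
|p1 - p2|^2 = 0^2 + 3^2 + 2^2
= 0 + 9 + 4
= 13


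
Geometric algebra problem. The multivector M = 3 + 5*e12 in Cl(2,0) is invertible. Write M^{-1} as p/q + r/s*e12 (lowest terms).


M = 3 + 5*e12, where e12^2 = -1.
Since M commutes with its reverse ~M = a - b*e12, M * ~M = a^2 - b^2*e12^2 = a^2 + b^2.
So M^{-1} = ~M / (a^2 + b^2) = (a - b*e12)/(a^2 + b^2).
a^2 + b^2 = 9 + 25 = 34
Scalar part = 3/34 = 3/34
Bivector coeff = -5/34 = -5/34
M^{-1} = 3/34 - 5/34*e12


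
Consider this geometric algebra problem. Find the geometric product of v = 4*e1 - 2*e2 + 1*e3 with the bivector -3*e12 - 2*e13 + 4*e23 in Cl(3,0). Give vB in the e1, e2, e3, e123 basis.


vB has grade-1 (vector) and grade-3 (trivector) parts: vB = (v _| B) + (v ^ B).
Vector part <vB>_1:
  e1: -v2*b12 - v3*b13 = -(-2)*(-3) - (1)*(-2) = -4
  e2: v1*b12 - v3*b23 = (4)*(-3) - (1)*(4) = -16
  e3: v1*b13 + v2*b23 = (4)*(-2) + (-2)*(4) = -16
Trivector part <vB>_3:
  e123: v1*b23 - v2*b13 + v3*b12 = (4)*(4) - (-2)*(-2) + (1)*(-3) = 9
vB = -4*e1 - 16*e2 - 16*e3 + 9*e123


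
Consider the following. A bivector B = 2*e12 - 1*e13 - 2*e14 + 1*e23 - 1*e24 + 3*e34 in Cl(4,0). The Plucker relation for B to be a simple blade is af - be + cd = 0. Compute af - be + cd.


Plucker relation: af - be + cd
a*f = 2*3 = 6
b*e = (-1)*(-1) = 1
c*d = (-2)*1 = -2
af - be + cd = 6 - 1 + (-2)
= 3


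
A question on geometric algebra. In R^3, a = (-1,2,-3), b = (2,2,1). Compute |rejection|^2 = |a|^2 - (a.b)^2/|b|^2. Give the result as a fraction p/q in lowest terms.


|a|^2 = (-1)^2 + 2^2 + (-3)^2 = 14
|b|^2 = 2^2 + 2^2 + 1^2 = 9
a . b = (-1)*2 + 2*2 + (-3)*1 = -1
(a.b)^2 = (-1)^2 = 1
|rej|^2 = 14 - 1/9
= (126 - 1)/9
= 125/9
In lowest terms: 125/9


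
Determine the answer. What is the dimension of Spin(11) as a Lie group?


Spin(n) double-covers SO(n); both have Lie algebra so(n) of dimension n(n-1)/2.
n = 11
n(n-1) = 11 * 10 = 110
dim Spin(11) = 110/2 = 55


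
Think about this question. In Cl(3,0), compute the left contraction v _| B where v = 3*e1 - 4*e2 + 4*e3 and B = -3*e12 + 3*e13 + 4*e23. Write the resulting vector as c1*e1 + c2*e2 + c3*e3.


Left contraction v _| B = <vB>_1 (grade-1 part of the geometric product vB).
Using e1_|e12 = e2, e2_|e12 = -e1, e1_|e13 = e3, e3_|e13 = -e1, e2_|e23 = e3, e3_|e23 = -e2:
e1 coeff: -v2*b12 - v3*b13 = -(-4)*(-3) - (4)*(3) = -24
e2 coeff: v1*b12 - v3*b23 = (3)*(-3) - (4)*(4) = -25
e3 coeff: v1*b13 + v2*b23 = (3)*(3) + (-4)*(4) = -7
v _| B = -24*e1 - 25*e2 - 7*e3


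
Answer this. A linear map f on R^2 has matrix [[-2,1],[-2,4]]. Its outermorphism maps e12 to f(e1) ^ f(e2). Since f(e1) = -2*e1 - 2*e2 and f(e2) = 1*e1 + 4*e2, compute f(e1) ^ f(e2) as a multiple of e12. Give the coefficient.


The outermorphism of a linear map f sends e1^e2 to f(e1)^f(e2).
f(e1) = -2*e1 - 2*e2
f(e2) = 1*e1 + 4*e2
f(e1) ^ f(e2) = (-2*e1 - 2*e2) ^ (1*e1 + 4*e2)
= (-2)*4*e12 + (-2)*1*e21
= (-8 - (-2))*e12
= -6*e12
Coefficient = -6


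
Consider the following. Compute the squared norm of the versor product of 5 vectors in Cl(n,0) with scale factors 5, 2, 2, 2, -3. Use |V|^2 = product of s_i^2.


Each vector v_i has |v_i|^2 = s_i^2
Squared scales: 5^2 = 25, 2^2 = 4, 2^2 = 4, 2^2 = 4, (-3)^2 = 9
|V|^2 = 25 * 4 * 4 * 4 * 9
= 14400


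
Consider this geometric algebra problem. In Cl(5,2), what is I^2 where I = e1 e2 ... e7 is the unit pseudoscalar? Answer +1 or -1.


The pseudoscalar I = e1...e_n (product of all n generators) of Cl(p,q) satisfies I^2 = (-1)^(q + n(n-1)/2).
p = 5, q = 2, n = p + q = 7
n(n-1)/2 = 7 * 6 / 2 = 21
Exponent = q + n(n-1)/2 = 2 + 21 = 23
I^2 = (-1)^23 = -1


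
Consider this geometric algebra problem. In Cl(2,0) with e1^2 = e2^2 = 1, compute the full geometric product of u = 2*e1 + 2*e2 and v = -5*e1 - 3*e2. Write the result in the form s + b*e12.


Expand: (2*e1 + 2*e2)(-5*e1 - 3*e2)
= 2*(-5)*e1e1 + 2*(-3)*e1e2 + 2*(-5)*e2e1 + 2*(-3)*e2e2
Using e1^2 = e2^2 = 1, e2e1 = -e1e2:
Scalar part s = 2*(-5) + 2*(-3) = -10 + (-6) = -16
Bivector part b = 2*(-3) - 2*(-5) = -6 - (-10) = 4
uv = -16 + 4*e12


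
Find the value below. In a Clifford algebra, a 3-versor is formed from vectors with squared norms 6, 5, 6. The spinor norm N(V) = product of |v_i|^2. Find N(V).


Spinor norm N(V) = |v1|^2 * |v2|^2 * ... * |v3|^2
= 6 * 5 * 6
Running product: 6, 30, 180
N(V) = 180


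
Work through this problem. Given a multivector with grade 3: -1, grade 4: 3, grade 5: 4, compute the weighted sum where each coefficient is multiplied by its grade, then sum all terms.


Grade-weighted sum = sum of grade_k * coefficient_k
3*(-1) = -3
4*3 = 12
5*4 = 20
Total = -3 + 12 + 20 = 29


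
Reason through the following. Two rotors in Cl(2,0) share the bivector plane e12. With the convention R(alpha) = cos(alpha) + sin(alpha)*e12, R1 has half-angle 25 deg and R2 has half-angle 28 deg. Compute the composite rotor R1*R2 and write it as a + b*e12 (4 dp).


Same-plane rotors commute and their half-angles add:
R1*R2 = cos(a1 + a2) + sin(a1 + a2)*e12.
a1 + a2 = 25 + 28 = 53 deg
cos(53 deg) = 0.6018
sin(53 deg) = 0.7986
R1*R2 = 0.6018 + 0.7986*e12


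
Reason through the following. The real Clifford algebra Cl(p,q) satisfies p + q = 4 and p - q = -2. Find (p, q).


We need p + q = 4 and p - q = -2.
Adding: 2p = 4 + (-2) = 2, so p = 1.
Then q = 4 - 1 = 3.
(p, q) = (1, 3)


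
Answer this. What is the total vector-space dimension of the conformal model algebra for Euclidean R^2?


The conformal model of R^2 uses Cl(3,1): the 2 Euclidean generators plus two extra orthogonal generators e+ (e+^2 = +1) and e- (e-^2 = -1), from which the null vectors e0, einf are built.
Number of generators m = 2 + 2 = 4.
dim Cl(p,q) = 2^m = 2^4 = 16


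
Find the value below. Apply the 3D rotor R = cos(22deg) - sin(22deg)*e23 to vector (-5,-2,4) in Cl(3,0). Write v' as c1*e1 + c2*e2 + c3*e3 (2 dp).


Rotor R = cos(22deg) - sin(22deg)*e23
Rotation angle theta = 2 * 22 = 44 degrees in the e23 plane (e2 -> e3).
The component perpendicular to the plane (e1) is invariant: v'_1 = v1 = -5.00
cos(44deg) = 0.7193, sin(44deg) = 0.6947
v'_2 = v2*cos(theta) - v3*sin(theta) = -2*0.7193 - 4*0.6947 = -4.22
v'_3 = v2*sin(theta) + v3*cos(theta) = -2*0.6947 + 4*0.7193 = 1.49
v' = -5.00*e1 - 4.22*e2 + 1.49*e3


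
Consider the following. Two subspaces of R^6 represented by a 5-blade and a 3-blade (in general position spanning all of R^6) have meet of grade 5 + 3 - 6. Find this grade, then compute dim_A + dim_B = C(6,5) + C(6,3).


Meet grade = grade(A) + grade(B) - n
= 5 + 3 - 6 = 2
C(6,5) = 6
C(6,3) = 20
dim_A + dim_B = 6 + 20 = 26


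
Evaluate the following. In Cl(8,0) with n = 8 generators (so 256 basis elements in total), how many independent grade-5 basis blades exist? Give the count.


Number of grade-k basis blades in Cl(p,q) with n = p + q is C(n, k).
n = 8 + 0 = 8
C(8, 5) = 8! / (5! * 3!)
= 40320 / (120 * 6)
= 56


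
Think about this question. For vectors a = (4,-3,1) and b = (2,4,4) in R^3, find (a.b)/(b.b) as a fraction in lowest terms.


Projection coefficient = (a . b) / (b . b)
a . b = 4*2 + (-3)*4 + 1*4
= 8 + (-12) + 4 = 0
b . b = 2^2 + 4^2 + 4^2
= 4 + 16 + 16 = 36
Coefficient = 0/36
In lowest terms: 0/1


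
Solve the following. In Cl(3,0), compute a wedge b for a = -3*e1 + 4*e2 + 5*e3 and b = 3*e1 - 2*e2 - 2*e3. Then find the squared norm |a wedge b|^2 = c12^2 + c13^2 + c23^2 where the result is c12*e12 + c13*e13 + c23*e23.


a wedge b = (a1*b2 - a2*b1)*e12 + (a1*b3 - a3*b1)*e13 + (a2*b3 - a3*b2)*e23
e12 coeff: (-3)*(-2) - 4*3 = 6 - 12 = -6
e13 coeff: (-3)*(-2) - 5*3 = 6 - 15 = -9
e23 coeff: 4*(-2) - 5*(-2) = -8 - (-10) = 2
|a wedge b|^2 = (-6)^2 + (-9)^2 + 2^2
= 36 + 81 + 4
= 121


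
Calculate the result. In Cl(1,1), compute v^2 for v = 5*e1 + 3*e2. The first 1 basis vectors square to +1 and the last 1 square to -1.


v^2 = sum of c_i^2 * e_i^2
Positive signature terms (e_i^2 = +1): 5^2 = 25
Negative signature terms (e_j^2 = -1): 3^2 = 9
v^2 = 25 - 9 = 16


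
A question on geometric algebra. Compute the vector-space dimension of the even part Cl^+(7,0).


Even subalgebra dimension = 2^(n-1)
n = 7 + 0 = 7
2^(7 - 1) = 2^6 = 64
Verification: sum of C(7,k) for even k = 1 + 21 + 35 + 7 = 64
Result = 64


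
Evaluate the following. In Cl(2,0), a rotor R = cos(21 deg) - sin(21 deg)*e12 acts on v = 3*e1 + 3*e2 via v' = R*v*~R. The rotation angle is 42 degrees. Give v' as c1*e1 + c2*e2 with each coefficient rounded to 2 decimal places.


Rotor R = cos(21deg) - sin(21deg)*e12
Rotation angle theta = 2 * 21 = 42 degrees
v' = R*v*~R rotates v by theta.
cos(42deg) = 0.7431, sin(42deg) = 0.6691
v'_1 = 3*cos(42deg) - 3*sin(42deg)
= 3*0.7431 - 3*0.6691
= 0.22
v'_2 = 3*sin(42deg) + 3*cos(42deg)
= 3*0.6691 + 3*0.7431
= 4.24
v' = 0.22*e1 + 4.24*e2


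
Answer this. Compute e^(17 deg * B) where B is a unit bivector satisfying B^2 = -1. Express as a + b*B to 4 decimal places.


For a unit bivector B with B^2 = -1, the exponential series gives
e^(theta*B) = cos(theta) + sin(theta)*B (the GA analogue of Euler's formula).
theta = 17 degrees = 0.296706 rad
cos(17 deg) = 0.9563
sin(17 deg) = 0.2924
exp(theta*B) = 0.9563 + 0.2924*B


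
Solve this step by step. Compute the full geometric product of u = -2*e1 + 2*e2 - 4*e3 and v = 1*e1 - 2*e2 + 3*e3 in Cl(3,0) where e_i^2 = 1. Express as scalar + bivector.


In Cl(3,0): e_i^2 = 1, e_ie_j = -e_je_i for i != j.
Scalar part = u . v = (-2)*1 + 2*(-2) + (-4)*3
= -2 + (-4) + (-12) = -18
e12 coeff = (-2)*(-2) - 2*1 = 4 - 2 = 2
e13 coeff = (-2)*3 - (-4)*1 = -6 - (-4) = -2
e23 coeff = 2*3 - (-4)*(-2) = 6 - 8 = -2
uv = -18 + 2*e12 - 2*e13 - 2*e23


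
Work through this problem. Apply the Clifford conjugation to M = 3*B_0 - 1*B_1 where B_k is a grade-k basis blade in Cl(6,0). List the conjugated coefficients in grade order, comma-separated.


Clifford conjugate sign for grade k: (-1)^(k(k+1)/2)
Grade 0: (-1)^(0*1/2) = (-1)^0 = 1, coeff 3 -> 3
Grade 1: (-1)^(1*2/2) = (-1)^1 = -1, coeff -1 -> 1
Conjugated coefficients: 3, 1


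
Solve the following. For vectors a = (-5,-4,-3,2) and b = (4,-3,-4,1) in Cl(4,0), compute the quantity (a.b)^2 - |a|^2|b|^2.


a . b = (-5)*4 + (-4)*(-3) + (-3)*(-4) + 2*1
= -20 + 12 + 12 + 2 = 6
|a|^2 = (-5)^2 + (-4)^2 + (-3)^2 + 2^2 = 54
|b|^2 = 4^2 + (-3)^2 + (-4)^2 + 1^2 = 42
(a.b)^2 = 6^2 = 36
|a|^2 * |b|^2 = 54 * 42 = 2268
Result = 36 - 2268 = -2232


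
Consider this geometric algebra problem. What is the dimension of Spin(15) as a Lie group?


Spin(n) double-covers SO(n); both have Lie algebra so(n) of dimension n(n-1)/2.
n = 15
n(n-1) = 15 * 14 = 210
dim Spin(15) = 210/2 = 105


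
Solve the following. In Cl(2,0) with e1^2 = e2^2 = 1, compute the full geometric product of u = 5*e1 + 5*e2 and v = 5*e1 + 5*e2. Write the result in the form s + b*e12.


Expand: (5*e1 + 5*e2)(5*e1 + 5*e2)
= 5*5*e1e1 + 5*5*e1e2 + 5*5*e2e1 + 5*5*e2e2
Using e1^2 = e2^2 = 1, e2e1 = -e1e2:
Scalar part s = 5*5 + 5*5 = 25 + 25 = 50
Bivector part b = 5*5 - 5*5 = 25 - 25 = 0
uv = 50 + 0*e12


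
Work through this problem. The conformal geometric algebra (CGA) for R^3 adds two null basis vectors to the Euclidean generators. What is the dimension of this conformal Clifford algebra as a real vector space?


The conformal model of R^3 uses Cl(4,1): the 3 Euclidean generators plus two extra orthogonal generators e+ (e+^2 = +1) and e- (e-^2 = -1), from which the null vectors e0, einf are built.
Number of generators m = 3 + 2 = 5.
dim Cl(p,q) = 2^m = 2^5 = 32


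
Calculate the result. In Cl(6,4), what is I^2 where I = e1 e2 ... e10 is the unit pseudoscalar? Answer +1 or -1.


The pseudoscalar I = e1...e_n (product of all n generators) of Cl(p,q) satisfies I^2 = (-1)^(q + n(n-1)/2).
p = 6, q = 4, n = p + q = 10
n(n-1)/2 = 10 * 9 / 2 = 45
Exponent = q + n(n-1)/2 = 4 + 45 = 49
I^2 = (-1)^49 = -1


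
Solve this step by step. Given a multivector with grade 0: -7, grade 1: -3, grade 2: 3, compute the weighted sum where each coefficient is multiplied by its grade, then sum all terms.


Grade-weighted sum = sum of grade_k * coefficient_k
0*(-7) = 0
1*(-3) = -3
2*3 = 6
Total = 0 + (-3) + 6 = 3


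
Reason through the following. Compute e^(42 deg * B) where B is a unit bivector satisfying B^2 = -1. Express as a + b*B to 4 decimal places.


For a unit bivector B with B^2 = -1, the exponential series gives
e^(theta*B) = cos(theta) + sin(theta)*B (the GA analogue of Euler's formula).
theta = 42 degrees = 0.733038 rad
cos(42 deg) = 0.7431
sin(42 deg) = 0.6691
exp(theta*B) = 0.7431 + 0.6691*B


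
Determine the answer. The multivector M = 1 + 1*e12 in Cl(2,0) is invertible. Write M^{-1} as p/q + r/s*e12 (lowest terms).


M = 1 + 1*e12, where e12^2 = -1.
Since M commutes with its reverse ~M = a - b*e12, M * ~M = a^2 - b^2*e12^2 = a^2 + b^2.
So M^{-1} = ~M / (a^2 + b^2) = (a - b*e12)/(a^2 + b^2).
a^2 + b^2 = 1 + 1 = 2
Scalar part = 1/2 = 1/2
Bivector coeff = -1/2 = -1/2
M^{-1} = 1/2 - 1/2*e12


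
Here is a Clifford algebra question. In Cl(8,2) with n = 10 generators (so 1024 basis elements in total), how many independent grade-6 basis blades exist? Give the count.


Number of grade-k basis blades in Cl(p,q) with n = p + q is C(n, k).
n = 8 + 2 = 10
C(10, 6) = 10! / (6! * 4!)
= 3628800 / (720 * 24)
= 210


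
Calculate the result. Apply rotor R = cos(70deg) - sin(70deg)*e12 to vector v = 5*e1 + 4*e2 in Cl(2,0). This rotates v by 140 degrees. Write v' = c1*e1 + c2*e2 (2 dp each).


Rotor R = cos(70deg) - sin(70deg)*e12
Rotation angle theta = 2 * 70 = 140 degrees
v' = R*v*~R rotates v by theta.
cos(140deg) = -0.7660, sin(140deg) = 0.6428
v'_1 = 5*cos(140deg) - 4*sin(140deg)
= 5*(-0.7660) - 4*0.6428
= -6.40
v'_2 = 5*sin(140deg) + 4*cos(140deg)
= 5*0.6428 + 4*(-0.7660)
= 0.15
v' = -6.40*e1 + 0.15*e2


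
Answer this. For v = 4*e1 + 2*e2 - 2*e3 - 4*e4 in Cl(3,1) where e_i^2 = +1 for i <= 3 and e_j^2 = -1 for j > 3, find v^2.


v^2 = sum of c_i^2 * e_i^2
Positive signature terms (e_i^2 = +1): 4^2 + 2^2 + (-2)^2 = 24
Negative signature terms (e_j^2 = -1): (-4)^2 = 16
v^2 = 24 - 16 = 8


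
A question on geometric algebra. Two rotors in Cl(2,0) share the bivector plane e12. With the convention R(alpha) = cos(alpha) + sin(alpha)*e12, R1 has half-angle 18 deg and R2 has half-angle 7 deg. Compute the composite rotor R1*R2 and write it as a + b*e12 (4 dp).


Same-plane rotors commute and their half-angles add:
R1*R2 = cos(a1 + a2) + sin(a1 + a2)*e12.
a1 + a2 = 18 + 7 = 25 deg
cos(25 deg) = 0.9063
sin(25 deg) = 0.4226
R1*R2 = 0.9063 + 0.4226*e12


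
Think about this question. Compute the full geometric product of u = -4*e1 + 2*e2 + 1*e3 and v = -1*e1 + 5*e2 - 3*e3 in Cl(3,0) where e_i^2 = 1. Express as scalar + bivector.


In Cl(3,0): e_i^2 = 1, e_ie_j = -e_je_i for i != j.
Scalar part = u . v = (-4)*(-1) + 2*5 + 1*(-3)
= 4 + 10 + (-3) = 11
e12 coeff = (-4)*5 - 2*(-1) = -20 - (-2) = -18
e13 coeff = (-4)*(-3) - 1*(-1) = 12 - (-1) = 13
e23 coeff = 2*(-3) - 1*5 = -6 - 5 = -11
uv = 11 - 18*e12 + 13*e13 - 11*e23


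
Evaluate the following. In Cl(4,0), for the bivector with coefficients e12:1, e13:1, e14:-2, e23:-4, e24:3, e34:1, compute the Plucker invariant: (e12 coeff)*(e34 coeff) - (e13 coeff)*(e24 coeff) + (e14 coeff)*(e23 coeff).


Plucker relation: af - be + cd
a*f = 1*1 = 1
b*e = 1*3 = 3
c*d = (-2)*(-4) = 8
af - be + cd = 1 - 3 + 8
= 6


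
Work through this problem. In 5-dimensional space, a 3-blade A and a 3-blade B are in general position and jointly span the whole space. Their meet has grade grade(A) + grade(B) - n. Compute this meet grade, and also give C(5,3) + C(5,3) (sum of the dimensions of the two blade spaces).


Meet grade = grade(A) + grade(B) - n
= 3 + 3 - 5 = 1
C(5,3) = 10
C(5,3) = 10
dim_A + dim_B = 10 + 10 = 20


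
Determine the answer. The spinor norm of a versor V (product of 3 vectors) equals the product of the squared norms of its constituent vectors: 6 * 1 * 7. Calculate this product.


Spinor norm N(V) = |v1|^2 * |v2|^2 * ... * |v3|^2
= 6 * 1 * 7
Running product: 6, 6, 42
N(V) = 42


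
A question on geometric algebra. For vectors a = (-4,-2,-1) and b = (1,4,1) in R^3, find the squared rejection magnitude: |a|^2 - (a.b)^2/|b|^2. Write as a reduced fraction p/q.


|a|^2 = (-4)^2 + (-2)^2 + (-1)^2 = 21
|b|^2 = 1^2 + 4^2 + 1^2 = 18
a . b = (-4)*1 + (-2)*4 + (-1)*1 = -13
(a.b)^2 = (-13)^2 = 169
|rej|^2 = 21 - 169/18
= (378 - 169)/18
= 209/18
In lowest terms: 209/18


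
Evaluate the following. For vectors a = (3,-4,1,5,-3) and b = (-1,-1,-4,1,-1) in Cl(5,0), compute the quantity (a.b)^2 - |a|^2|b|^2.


a . b = 3*(-1) + (-4)*(-1) + 1*(-4) + 5*1 + (-3)*(-1)
= -3 + 4 + (-4) + 5 + 3 = 5
|a|^2 = 3^2 + (-4)^2 + 1^2 + 5^2 + (-3)^2 = 60
|b|^2 = (-1)^2 + (-1)^2 + (-4)^2 + 1^2 + (-1)^2 = 20
(a.b)^2 = 5^2 = 25
|a|^2 * |b|^2 = 60 * 20 = 1200
Result = 25 - 1200 = -1175


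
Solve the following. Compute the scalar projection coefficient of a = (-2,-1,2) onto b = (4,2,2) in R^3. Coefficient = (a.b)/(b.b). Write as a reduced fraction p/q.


Projection coefficient = (a . b) / (b . b)
a . b = (-2)*4 + (-1)*2 + 2*2
= -8 + (-2) + 4 = -6
b . b = 4^2 + 2^2 + 2^2
= 16 + 4 + 4 = 24
Coefficient = -6/24
In lowest terms: -1/4


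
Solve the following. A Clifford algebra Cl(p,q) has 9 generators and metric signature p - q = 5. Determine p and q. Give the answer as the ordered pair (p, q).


We need p + q = 9 and p - q = 5.
Adding: 2p = 9 + 5 = 14, so p = 7.
Then q = 9 - 7 = 2.
(p, q) = (7, 2)


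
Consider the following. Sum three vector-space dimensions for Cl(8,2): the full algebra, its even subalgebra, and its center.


n = 8 + 2 = 10
Total dim = 2^10 = 1024
Even subalgebra dim = 2^9 = 512
n is even, so center dim = 1
Sum = 1024 + 512 + 1 = 1537


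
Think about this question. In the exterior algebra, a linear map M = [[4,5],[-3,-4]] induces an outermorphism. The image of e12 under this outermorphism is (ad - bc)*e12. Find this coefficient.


The outermorphism of a linear map f sends e1^e2 to f(e1)^f(e2).
f(e1) = 4*e1 - 3*e2
f(e2) = 5*e1 - 4*e2
f(e1) ^ f(e2) = (4*e1 - 3*e2) ^ (5*e1 - 4*e2)
= 4*(-4)*e12 + (-3)*5*e21
= (-16 - (-15))*e12
= -1*e12
Coefficient = -1


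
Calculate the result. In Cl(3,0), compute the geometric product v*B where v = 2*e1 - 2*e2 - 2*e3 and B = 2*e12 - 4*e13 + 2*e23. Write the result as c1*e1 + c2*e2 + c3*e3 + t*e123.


vB has grade-1 (vector) and grade-3 (trivector) parts: vB = (v _| B) + (v ^ B).
Vector part <vB>_1:
  e1: -v2*b12 - v3*b13 = -(-2)*(2) - (-2)*(-4) = -4
  e2: v1*b12 - v3*b23 = (2)*(2) - (-2)*(2) = 8
  e3: v1*b13 + v2*b23 = (2)*(-4) + (-2)*(2) = -12
Trivector part <vB>_3:
  e123: v1*b23 - v2*b13 + v3*b12 = (2)*(2) - (-2)*(-4) + (-2)*(2) = -8
vB = -4*e1 + 8*e2 - 12*e3 - 8*e123


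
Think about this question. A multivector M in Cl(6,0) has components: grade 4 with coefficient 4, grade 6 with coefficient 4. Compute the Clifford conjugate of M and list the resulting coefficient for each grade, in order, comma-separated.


Clifford conjugate sign for grade k: (-1)^(k(k+1)/2)
Grade 4: (-1)^(4*5/2) = (-1)^10 = 1, coeff 4 -> 4
Grade 6: (-1)^(6*7/2) = (-1)^21 = -1, coeff 4 -> -4
Conjugated coefficients: 4, -4


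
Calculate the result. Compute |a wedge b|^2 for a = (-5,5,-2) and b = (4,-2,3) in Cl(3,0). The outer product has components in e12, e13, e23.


a wedge b = (a1*b2 - a2*b1)*e12 + (a1*b3 - a3*b1)*e13 + (a2*b3 - a3*b2)*e23
e12 coeff: (-5)*(-2) - 5*4 = 10 - 20 = -10
e13 coeff: (-5)*3 - (-2)*4 = -15 - (-8) = -7
e23 coeff: 5*3 - (-2)*(-2) = 15 - 4 = 11
|a wedge b|^2 = (-10)^2 + (-7)^2 + 11^2
= 100 + 49 + 121
= 270


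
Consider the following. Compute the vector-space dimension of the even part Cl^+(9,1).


Even subalgebra dimension = 2^(n-1)
n = 9 + 1 = 10
2^(10 - 1) = 2^9 = 512
Verification: sum of C(10,k) for even k = 1 + 45 + 210 + 210 + 45 + 1 = 512
Result = 512


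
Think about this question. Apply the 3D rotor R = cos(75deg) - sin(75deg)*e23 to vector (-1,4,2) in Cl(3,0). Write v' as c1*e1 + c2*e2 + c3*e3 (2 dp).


Rotor R = cos(75deg) - sin(75deg)*e23
Rotation angle theta = 2 * 75 = 150 degrees in the e23 plane (e2 -> e3).
The component perpendicular to the plane (e1) is invariant: v'_1 = v1 = -1.00
cos(150deg) = -0.8660, sin(150deg) = 0.5000
v'_2 = v2*cos(theta) - v3*sin(theta) = 4*(-0.8660) - 2*0.5000 = -4.46
v'_3 = v2*sin(theta) + v3*cos(theta) = 4*0.5000 + 2*(-0.8660) = 0.27
v' = -1.00*e1 - 4.46*e2 + 0.27*e3


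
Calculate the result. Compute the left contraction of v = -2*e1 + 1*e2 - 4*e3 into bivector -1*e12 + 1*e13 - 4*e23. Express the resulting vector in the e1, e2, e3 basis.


Left contraction v _| B = <vB>_1 (grade-1 part of the geometric product vB).
Using e1_|e12 = e2, e2_|e12 = -e1, e1_|e13 = e3, e3_|e13 = -e1, e2_|e23 = e3, e3_|e23 = -e2:
e1 coeff: -v2*b12 - v3*b13 = -(1)*(-1) - (-4)*(1) = 5
e2 coeff: v1*b12 - v3*b23 = (-2)*(-1) - (-4)*(-4) = -14
e3 coeff: v1*b13 + v2*b23 = (-2)*(1) + (1)*(-4) = -6
v _| B = 5*e1 - 14*e2 - 6*e3


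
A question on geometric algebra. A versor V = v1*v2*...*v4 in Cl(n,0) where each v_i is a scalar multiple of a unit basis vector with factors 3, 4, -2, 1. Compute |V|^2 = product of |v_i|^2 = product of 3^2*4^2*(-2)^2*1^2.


Each vector v_i has |v_i|^2 = s_i^2
Squared scales: 3^2 = 9, 4^2 = 16, (-2)^2 = 4, 1^2 = 1
|V|^2 = 9 * 16 * 4 * 1
= 576


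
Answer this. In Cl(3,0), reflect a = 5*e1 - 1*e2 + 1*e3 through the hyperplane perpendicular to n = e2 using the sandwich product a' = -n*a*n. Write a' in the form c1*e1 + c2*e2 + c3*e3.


Reflection formula: a' = -n*a*n, with n = e2 (unit vector, n^2 = 1).
For reflection through hyperplane perp to e2:
The component along e2 flips sign, others stay.
a = (5, -1, 1)
a' = (5, 1, 1)
a' = 5*e1 + 1*e2 + 1*e3


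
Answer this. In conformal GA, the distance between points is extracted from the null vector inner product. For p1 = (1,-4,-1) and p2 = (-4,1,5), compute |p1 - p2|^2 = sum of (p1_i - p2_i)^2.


p1 - p2 = (5, -5, -6)
|p1 - p2|^2 = 5^2 + (-5)^2 + (-6)^2
= 25 + 25 + 36
= 86


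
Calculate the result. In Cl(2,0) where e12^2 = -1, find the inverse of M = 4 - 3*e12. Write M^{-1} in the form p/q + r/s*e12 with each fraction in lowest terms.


M = 4 - 3*e12, where e12^2 = -1.
Since M commutes with its reverse ~M = a - b*e12, M * ~M = a^2 - b^2*e12^2 = a^2 + b^2.
So M^{-1} = ~M / (a^2 + b^2) = (a - b*e12)/(a^2 + b^2).
a^2 + b^2 = 16 + 9 = 25
Scalar part = 4/25 = 4/25
Bivector coeff = 3/25 = 3/25
M^{-1} = 4/25 + 3/25*e12


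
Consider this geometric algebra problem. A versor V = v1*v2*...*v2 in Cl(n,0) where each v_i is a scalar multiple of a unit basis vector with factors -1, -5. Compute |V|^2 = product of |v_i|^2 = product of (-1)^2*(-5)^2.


Each vector v_i has |v_i|^2 = s_i^2
Squared scales: (-1)^2 = 1, (-5)^2 = 25
|V|^2 = 1 * 25
= 25


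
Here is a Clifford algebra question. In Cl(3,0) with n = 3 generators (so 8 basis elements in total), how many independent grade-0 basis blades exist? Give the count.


Number of grade-k basis blades in Cl(p,q) with n = p + q is C(n, k).
n = 3 + 0 = 3
C(3, 0) = 3! / (0! * 3!)
= 6 / (1 * 6)
= 1


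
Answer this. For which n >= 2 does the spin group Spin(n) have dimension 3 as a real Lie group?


dim Spin(n) = dim so(n) = n(n-1)/2.
Solve n(n-1)/2 = 3, i.e. n^2 - n - 6 = 0.
Discriminant = 1 + 8*3 = 25
n = (1 + sqrt(25))/2 = (1 + 5)/2 = 3


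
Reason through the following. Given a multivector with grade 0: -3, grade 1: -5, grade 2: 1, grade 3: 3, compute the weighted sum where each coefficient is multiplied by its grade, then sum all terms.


Grade-weighted sum = sum of grade_k * coefficient_k
0*(-3) = 0
1*(-5) = -5
2*1 = 2
3*3 = 9
Total = 0 + (-5) + 2 + 9 = 6


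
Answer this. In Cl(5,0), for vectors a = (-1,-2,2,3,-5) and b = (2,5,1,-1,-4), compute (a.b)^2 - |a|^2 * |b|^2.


a . b = (-1)*2 + (-2)*5 + 2*1 + 3*(-1) + (-5)*(-4)
= -2 + (-10) + 2 + (-3) + 20 = 7
|a|^2 = (-1)^2 + (-2)^2 + 2^2 + 3^2 + (-5)^2 = 43
|b|^2 = 2^2 + 5^2 + 1^2 + (-1)^2 + (-4)^2 = 47
(a.b)^2 = 7^2 = 49
|a|^2 * |b|^2 = 43 * 47 = 2021
Result = 49 - 2021 = -1972


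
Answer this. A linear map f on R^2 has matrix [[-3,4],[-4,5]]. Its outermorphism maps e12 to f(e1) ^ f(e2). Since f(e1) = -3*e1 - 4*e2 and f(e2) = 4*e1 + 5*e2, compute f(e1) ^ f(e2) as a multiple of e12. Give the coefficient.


The outermorphism of a linear map f sends e1^e2 to f(e1)^f(e2).
f(e1) = -3*e1 - 4*e2
f(e2) = 4*e1 + 5*e2
f(e1) ^ f(e2) = (-3*e1 - 4*e2) ^ (4*e1 + 5*e2)
= (-3)*5*e12 + (-4)*4*e21
= (-15 - (-16))*e12
= 1*e12
Coefficient = 1


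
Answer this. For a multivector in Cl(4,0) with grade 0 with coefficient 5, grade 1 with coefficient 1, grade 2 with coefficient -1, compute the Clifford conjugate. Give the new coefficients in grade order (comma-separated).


Clifford conjugate sign for grade k: (-1)^(k(k+1)/2)
Grade 0: (-1)^(0*1/2) = (-1)^0 = 1, coeff 5 -> 5
Grade 1: (-1)^(1*2/2) = (-1)^1 = -1, coeff 1 -> -1
Grade 2: (-1)^(2*3/2) = (-1)^3 = -1, coeff -1 -> 1
Conjugated coefficients: 5, -1, 1
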